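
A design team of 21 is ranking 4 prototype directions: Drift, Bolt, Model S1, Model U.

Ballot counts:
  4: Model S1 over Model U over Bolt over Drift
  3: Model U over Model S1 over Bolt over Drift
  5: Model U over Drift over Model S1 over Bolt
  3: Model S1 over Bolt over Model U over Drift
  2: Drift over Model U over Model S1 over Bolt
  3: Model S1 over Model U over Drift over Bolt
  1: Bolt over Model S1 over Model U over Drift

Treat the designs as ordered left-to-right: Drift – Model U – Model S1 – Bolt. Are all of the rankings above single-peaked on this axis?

yes

Axis positions: Drift=1, Model U=2, Model S1=3, Bolt=4.
Group 1 (peak Model S1 at position 3): ranking walks positions 3-2-4-1, expanding outward from the peak — single-peaked.
Group 2 (peak Model U at position 2): ranking walks positions 2-3-4-1, expanding outward from the peak — single-peaked.
Group 3 (peak Model U at position 2): ranking walks positions 2-1-3-4, expanding outward from the peak — single-peaked.
Group 4 (peak Model S1 at position 3): ranking walks positions 3-4-2-1, expanding outward from the peak — single-peaked.
Group 5 (peak Drift at position 1): ranking walks positions 1-2-3-4, expanding outward from the peak — single-peaked.
Group 6 (peak Model S1 at position 3): ranking walks positions 3-2-1-4, expanding outward from the peak — single-peaked.
Group 7 (peak Bolt at position 4): ranking walks positions 4-3-2-1, expanding outward from the peak — single-peaked.
Every ranking is single-peaked on this axis.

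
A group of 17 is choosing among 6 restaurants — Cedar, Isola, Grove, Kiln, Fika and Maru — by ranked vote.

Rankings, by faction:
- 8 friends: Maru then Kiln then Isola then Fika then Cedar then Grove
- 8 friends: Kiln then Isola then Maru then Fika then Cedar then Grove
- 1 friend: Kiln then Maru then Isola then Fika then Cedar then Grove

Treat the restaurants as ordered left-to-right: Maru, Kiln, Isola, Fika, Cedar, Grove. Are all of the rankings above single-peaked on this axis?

Axis positions: Maru=1, Kiln=2, Isola=3, Fika=4, Cedar=5, Grove=6.
Faction 1 (peak Maru at position 1): ranking walks positions 1-2-3-4-5-6, expanding outward from the peak — single-peaked.
Faction 2 (peak Kiln at position 2): ranking walks positions 2-3-1-4-5-6, expanding outward from the peak — single-peaked.
Faction 3 (peak Kiln at position 2): ranking walks positions 2-1-3-4-5-6, expanding outward from the peak — single-peaked.
Every ranking is single-peaked on this axis.

yes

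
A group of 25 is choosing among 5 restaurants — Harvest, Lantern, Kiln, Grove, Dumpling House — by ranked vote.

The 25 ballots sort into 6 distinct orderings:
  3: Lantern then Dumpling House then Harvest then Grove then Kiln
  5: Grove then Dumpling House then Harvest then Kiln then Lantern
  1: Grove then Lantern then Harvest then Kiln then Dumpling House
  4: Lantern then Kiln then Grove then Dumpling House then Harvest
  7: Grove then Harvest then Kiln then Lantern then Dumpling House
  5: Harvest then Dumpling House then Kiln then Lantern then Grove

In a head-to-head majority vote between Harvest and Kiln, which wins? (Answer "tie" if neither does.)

Harvest

Ballots ranking Harvest above Kiln: 3 + 5 + 1 + 7 + 5 = 21.
Ballots ranking Kiln above Harvest: 25 − 21 = 4.
Harvest wins the head-to-head 21–4.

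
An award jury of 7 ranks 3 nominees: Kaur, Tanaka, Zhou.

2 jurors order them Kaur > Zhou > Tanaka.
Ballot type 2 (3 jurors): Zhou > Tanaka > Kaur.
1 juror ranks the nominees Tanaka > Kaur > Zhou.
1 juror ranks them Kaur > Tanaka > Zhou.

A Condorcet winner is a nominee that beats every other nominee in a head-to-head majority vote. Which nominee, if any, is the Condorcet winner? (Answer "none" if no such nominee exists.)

Head-to-head results (7 jurors):
Kaur vs Tanaka: 3 to 4, Tanaka.
Kaur vs Zhou: 2+1+1 = 4 for Kaur, 3 for Zhou — Kaur by 4–3.
Tanaka–Zhou: Zhou 5–2.
No nominee is unbeaten: Kaur loses to Tanaka; Tanaka loses to Zhou; Zhou loses to Kaur. In particular Kaur beats Zhou beats Tanaka beats Kaur is a majority cycle — no Condorcet winner exists.

none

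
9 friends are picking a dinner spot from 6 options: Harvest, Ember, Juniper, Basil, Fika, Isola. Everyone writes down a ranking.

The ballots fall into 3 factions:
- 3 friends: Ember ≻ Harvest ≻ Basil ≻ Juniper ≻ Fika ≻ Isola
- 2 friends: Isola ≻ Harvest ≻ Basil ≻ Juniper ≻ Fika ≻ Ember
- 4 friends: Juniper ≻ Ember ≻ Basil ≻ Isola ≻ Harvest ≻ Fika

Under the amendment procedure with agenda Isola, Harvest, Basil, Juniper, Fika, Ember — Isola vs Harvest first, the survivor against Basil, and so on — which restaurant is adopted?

Round 1: Isola vs Harvest — 6–3, Isola advances.
Round 2: Isola vs Basil — 2–7, Basil advances.
Round 3: Basil vs Juniper — 5–4, Basil advances.
Round 4: Basil vs Fika — 9–0, Basil advances.
Round 5: Basil vs Ember — 2–7, Ember advances.
Ember survives the agenda.

Ember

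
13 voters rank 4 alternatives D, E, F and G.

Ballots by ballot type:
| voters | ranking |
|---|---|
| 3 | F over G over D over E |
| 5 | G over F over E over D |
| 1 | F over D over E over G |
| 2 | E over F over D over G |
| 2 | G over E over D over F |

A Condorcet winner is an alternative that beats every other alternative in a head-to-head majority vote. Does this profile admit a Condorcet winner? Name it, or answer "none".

Pairwise majorities:
D vs E: E wins 9–4.
D vs F: F wins 11–2.
D–G: G 10–3.
E–F: F 9–4.
E vs G: G, 10–3.
F vs G: G wins 7–6.
Only G has no losses; G is the Condorcet winner.

G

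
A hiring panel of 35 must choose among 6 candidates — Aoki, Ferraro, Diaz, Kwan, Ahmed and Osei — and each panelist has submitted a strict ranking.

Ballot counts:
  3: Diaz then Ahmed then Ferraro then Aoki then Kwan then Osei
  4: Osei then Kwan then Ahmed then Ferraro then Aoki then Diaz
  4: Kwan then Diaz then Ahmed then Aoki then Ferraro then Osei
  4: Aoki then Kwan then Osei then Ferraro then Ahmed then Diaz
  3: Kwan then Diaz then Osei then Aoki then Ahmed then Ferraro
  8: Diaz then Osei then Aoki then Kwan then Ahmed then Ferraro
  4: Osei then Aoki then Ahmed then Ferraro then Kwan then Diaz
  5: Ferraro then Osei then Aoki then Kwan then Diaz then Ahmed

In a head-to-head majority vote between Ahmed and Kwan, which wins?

Ballots ranking Ahmed above Kwan: 3 + 4 = 7.
Ballots ranking Kwan above Ahmed: 35 − 7 = 28.
Kwan wins the head-to-head 28–7.

Kwan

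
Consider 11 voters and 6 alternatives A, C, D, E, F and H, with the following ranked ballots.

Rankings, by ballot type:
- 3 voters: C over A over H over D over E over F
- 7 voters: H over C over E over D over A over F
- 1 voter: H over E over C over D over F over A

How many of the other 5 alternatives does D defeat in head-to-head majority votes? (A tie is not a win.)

2

D against each rival (11 voters):
D vs A: D wins 8–3.
D–C: C 11–0.
D vs E: 3 to 8, E.
D vs F: D, 11–0.
D vs H: 0 for D, 11 for H — H by 11–0.
D beats A, F; loses to C, E, H — 2 pairwise wins.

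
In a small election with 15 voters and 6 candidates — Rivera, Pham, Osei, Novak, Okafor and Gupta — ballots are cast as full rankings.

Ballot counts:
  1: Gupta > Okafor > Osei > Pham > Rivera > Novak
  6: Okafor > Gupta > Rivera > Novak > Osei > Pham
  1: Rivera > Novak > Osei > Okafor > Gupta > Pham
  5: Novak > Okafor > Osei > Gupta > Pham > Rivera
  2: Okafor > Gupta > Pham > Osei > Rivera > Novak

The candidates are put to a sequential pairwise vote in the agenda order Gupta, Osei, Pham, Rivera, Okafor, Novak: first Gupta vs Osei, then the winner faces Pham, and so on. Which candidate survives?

Round 1: Gupta vs Osei — 9–6, Gupta advances.
Round 2: Gupta vs Pham — 15–0, Gupta advances.
Round 3: Gupta vs Rivera — 14–1, Gupta advances.
Round 4: Gupta vs Okafor — 1–14, Okafor advances.
Round 5: Okafor vs Novak — 9–6, Okafor advances.
The agenda winner is Okafor.

Okafor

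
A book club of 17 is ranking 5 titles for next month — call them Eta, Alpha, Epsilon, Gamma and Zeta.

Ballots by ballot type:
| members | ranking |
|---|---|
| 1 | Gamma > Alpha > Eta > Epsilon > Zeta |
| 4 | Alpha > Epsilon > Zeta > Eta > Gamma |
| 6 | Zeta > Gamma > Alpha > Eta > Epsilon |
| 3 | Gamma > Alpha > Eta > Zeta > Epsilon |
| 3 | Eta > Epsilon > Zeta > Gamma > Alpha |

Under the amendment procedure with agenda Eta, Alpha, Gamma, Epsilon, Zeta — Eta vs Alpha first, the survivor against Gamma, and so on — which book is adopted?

Round 1: Eta vs Alpha — 3–14, Alpha advances.
Round 2: Alpha vs Gamma — 4–13, Gamma advances.
Round 3: Gamma vs Epsilon — 10–7, Gamma advances.
Round 4: Gamma vs Zeta — 4–13, Zeta advances.
The agenda winner is Zeta.

Zeta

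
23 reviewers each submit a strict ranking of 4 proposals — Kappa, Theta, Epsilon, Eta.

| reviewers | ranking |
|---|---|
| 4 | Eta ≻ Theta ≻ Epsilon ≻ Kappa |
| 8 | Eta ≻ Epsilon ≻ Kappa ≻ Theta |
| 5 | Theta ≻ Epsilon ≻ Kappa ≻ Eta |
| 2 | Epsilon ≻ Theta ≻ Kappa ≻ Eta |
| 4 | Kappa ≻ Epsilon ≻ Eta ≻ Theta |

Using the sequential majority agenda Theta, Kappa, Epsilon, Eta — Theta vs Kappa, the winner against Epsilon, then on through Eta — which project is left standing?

Round 1: Theta vs Kappa — 11–12, Kappa advances.
Round 2: Kappa vs Epsilon — 4–19, Epsilon advances.
Round 3: Epsilon vs Eta — 11–12, Eta advances.
Eta survives the agenda.

Eta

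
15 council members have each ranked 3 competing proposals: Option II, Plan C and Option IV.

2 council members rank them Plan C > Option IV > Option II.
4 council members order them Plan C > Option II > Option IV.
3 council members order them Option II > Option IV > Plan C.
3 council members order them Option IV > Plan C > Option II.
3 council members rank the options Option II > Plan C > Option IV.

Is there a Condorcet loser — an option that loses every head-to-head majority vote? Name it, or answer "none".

Option IV

Head-to-head results (15 council members):
Option II–Plan C: Plan C 9–6.
Option II vs Option IV: Option II, 10–5.
Plan C vs Option IV: Plan C preferred on 2+4+3 = 9 ballots; Plan C wins 9–6.
Only Option IV has no wins; Option IV is the Condorcet loser.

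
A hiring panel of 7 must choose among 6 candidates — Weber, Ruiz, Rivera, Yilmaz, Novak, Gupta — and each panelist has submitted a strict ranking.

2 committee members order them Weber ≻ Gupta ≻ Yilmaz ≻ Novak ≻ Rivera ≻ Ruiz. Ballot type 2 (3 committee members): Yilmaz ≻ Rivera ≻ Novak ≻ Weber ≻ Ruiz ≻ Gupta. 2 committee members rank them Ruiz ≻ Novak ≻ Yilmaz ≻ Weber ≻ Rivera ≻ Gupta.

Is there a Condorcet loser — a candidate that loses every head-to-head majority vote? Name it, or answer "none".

Head-to-head results (7 committee members):
Weber vs Ruiz: Weber preferred on 2+3 = 5 ballots; Weber wins 5–2.
Weber vs Rivera: Weber is ranked higher on 2+2 = 4 ballots, Rivera on 3. Weber wins 4–3.
Weber vs Yilmaz: Weber preferred on 2 ballots; Yilmaz wins 5–2.
Weber vs Novak: Novak, 5–2.
Weber vs Gupta: Weber preferred on 2+3+2 = 7 ballots; Weber wins 7–0.
Ruiz vs Rivera: Rivera wins 5–2.
Ruiz–Yilmaz: Yilmaz 5–2.
Ruiz vs Novak: Ruiz preferred on 2 ballots; Novak wins 5–2.
Ruiz vs Gupta: Ruiz wins 5–2.
Rivera vs Yilmaz: Yilmaz wins 7–0.
Rivera vs Novak: Novak, 4–3.
Rivera vs Gupta: 3+2 = 5 for Rivera, 2 for Gupta — Rivera by 5–2.
Yilmaz vs Novak: 5 to 2, Yilmaz.
Yilmaz vs Gupta: Yilmaz, 5–2.
Novak–Gupta: Novak 5–2.
Only Gupta has no wins; Gupta is the Condorcet loser.

Gupta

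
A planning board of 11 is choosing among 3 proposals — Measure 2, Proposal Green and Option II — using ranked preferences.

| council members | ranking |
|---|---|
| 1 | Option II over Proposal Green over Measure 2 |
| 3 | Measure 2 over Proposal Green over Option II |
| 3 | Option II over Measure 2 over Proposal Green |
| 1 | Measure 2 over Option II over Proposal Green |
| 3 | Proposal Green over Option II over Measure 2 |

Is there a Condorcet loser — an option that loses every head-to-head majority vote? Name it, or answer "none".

none

Pairwise majorities:
Measure 2–Proposal Green: Measure 2 7–4.
Measure 2 vs Option II: 4 to 7, Option II.
Proposal Green vs Option II: 6 to 5, Proposal Green.
Every option wins at least one matchup (Measure 2 beats Proposal Green; Proposal Green beats Option II; Option II beats Measure 2), so there is no Condorcet loser.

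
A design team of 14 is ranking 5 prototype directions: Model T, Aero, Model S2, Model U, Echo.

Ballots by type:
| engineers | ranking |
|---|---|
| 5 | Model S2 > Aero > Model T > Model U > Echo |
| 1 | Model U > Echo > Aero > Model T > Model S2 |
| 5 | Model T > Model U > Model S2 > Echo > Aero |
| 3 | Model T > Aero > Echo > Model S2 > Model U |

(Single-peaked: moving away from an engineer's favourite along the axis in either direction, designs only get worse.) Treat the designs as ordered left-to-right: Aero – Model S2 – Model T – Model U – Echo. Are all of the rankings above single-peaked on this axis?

no

Axis positions: Aero=1, Model S2=2, Model T=3, Model U=4, Echo=5.
Type 1 (peak Model S2 at position 2): ranking walks positions 2-1-3-4-5, expanding outward from the peak — single-peaked.
Type 2: ranking walks positions 4-5-1-3-2; Aero is ranked above Model T even though Model T lies between Aero and the peak Model U on the axis — preferences dip and rise again. Not single-peaked.
Type 3 (peak Model T at position 3): ranking walks positions 3-4-2-5-1, expanding outward from the peak — single-peaked.
Type 4: ranking walks positions 3-1-5-2-4; Aero is ranked above Model S2 even though Model S2 lies between Aero and the peak Model T on the axis — preferences dip and rise again. Not single-peaked.
Type 2 violates single-peakedness, so the profile is not single-peaked on this axis.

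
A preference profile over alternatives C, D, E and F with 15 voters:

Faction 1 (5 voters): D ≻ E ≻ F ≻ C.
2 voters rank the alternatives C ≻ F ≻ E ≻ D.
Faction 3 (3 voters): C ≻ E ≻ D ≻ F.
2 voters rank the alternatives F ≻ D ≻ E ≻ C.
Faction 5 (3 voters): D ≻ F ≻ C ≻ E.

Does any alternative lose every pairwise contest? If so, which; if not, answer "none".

Pairwise majorities:
C vs D: D, 10–5.
C vs E: 2+3+3 = 8 for C, 7 for E — C by 8–7.
C vs F: F wins 10–5.
D vs E: 5+2+3 = 10 for D, 5 for E — D by 10–5.
D vs F: D preferred on 5+3+3 = 11 ballots; D wins 11–4.
E–F: E 8–7.
Each alternative has at least one pairwise win (C beats E; D beats C; E beats F; F beats C) — no Condorcet loser.

none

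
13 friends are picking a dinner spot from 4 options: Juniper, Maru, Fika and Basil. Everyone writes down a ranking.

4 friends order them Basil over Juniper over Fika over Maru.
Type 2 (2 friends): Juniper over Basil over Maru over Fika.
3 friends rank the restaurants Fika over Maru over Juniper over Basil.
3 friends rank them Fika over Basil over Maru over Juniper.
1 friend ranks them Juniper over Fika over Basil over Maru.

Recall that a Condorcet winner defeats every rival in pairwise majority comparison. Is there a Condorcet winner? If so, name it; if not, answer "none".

none

Head-to-head results (13 friends):
Juniper vs Maru: Juniper, 7–6.
Juniper–Fika: Juniper 7–6.
Juniper vs Basil: Basil, 7–6.
Maru–Fika: Fika 11–2.
Maru–Basil: Basil 10–3.
Fika–Basil: Fika 7–6.
Each restaurant drops at least one matchup (Juniper loses to Basil; Maru loses to Juniper; Fika loses to Juniper; Basil loses to Fika); the cycle Juniper > Fika > Basil > Juniper rules out a Condorcet winner.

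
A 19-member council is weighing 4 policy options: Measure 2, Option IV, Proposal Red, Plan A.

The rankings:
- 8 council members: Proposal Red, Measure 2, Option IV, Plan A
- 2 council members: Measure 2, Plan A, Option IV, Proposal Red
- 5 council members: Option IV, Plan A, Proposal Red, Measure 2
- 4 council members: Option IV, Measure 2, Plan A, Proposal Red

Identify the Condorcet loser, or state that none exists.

none

Head-to-head results (19 council members):
Measure 2 vs Option IV: Measure 2 preferred on 8+2 = 10 ballots; Measure 2 wins 10–9.
Measure 2 vs Proposal Red: Measure 2 preferred on 2+4 = 6 ballots; Proposal Red wins 13–6.
Measure 2 vs Plan A: Measure 2 preferred on 8+2+4 = 14 ballots; Measure 2 wins 14–5.
Option IV vs Proposal Red: Option IV wins 11–8.
Option IV–Plan A: Option IV 17–2.
Proposal Red–Plan A: Plan A 11–8.
No option is winless: Measure 2 beats Option IV; Option IV beats Proposal Red; Proposal Red beats Measure 2; Plan A beats Proposal Red. There is no Condorcet loser.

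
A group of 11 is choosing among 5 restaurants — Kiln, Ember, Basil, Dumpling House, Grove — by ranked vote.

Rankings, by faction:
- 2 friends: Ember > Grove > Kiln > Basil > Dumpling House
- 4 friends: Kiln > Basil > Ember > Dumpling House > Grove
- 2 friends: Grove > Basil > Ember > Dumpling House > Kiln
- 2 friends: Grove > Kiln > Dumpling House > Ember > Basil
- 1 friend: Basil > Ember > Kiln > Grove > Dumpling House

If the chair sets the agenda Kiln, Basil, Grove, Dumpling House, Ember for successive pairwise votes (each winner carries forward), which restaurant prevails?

Ember

Round 1: Kiln vs Basil — 8–3, Kiln advances.
Round 2: Kiln vs Grove — 5–6, Grove advances.
Round 3: Grove vs Dumpling House — 7–4, Grove advances.
Round 4: Grove vs Ember — 4–7, Ember advances.
The agenda winner is Ember.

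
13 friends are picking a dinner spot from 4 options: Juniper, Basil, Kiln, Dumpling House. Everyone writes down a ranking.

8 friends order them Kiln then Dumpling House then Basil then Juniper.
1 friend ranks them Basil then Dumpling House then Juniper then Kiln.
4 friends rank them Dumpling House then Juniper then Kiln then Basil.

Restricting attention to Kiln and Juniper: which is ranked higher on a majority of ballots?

Kiln

Ballots ranking Kiln above Juniper: 8.
Ballots ranking Juniper above Kiln: 13 − 8 = 5.
Kiln wins the head-to-head 8–5.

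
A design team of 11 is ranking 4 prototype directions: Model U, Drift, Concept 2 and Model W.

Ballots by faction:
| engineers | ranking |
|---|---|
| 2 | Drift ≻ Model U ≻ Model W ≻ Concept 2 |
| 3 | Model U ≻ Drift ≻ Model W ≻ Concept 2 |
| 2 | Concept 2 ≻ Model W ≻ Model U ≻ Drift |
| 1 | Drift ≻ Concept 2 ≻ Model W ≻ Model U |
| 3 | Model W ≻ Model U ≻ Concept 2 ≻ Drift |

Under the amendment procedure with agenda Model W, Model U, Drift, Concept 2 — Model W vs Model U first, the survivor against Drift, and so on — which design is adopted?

Round 1: Model W vs Model U — 6–5, Model W advances.
Round 2: Model W vs Drift — 5–6, Drift advances.
Round 3: Drift vs Concept 2 — 6–5, Drift advances.
Drift survives the agenda.

Drift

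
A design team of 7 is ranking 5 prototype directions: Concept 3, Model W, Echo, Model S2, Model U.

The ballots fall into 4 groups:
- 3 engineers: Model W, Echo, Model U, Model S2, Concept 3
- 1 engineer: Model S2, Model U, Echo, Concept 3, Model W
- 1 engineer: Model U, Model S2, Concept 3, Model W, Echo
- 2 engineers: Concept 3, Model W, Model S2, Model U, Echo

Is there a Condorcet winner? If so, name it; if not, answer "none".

none

Check each pair by majority over 7 ballots:
Concept 3 vs Model W: Concept 3 is ranked higher on 1+1+2 = 4 ballots, Model W on 3. Concept 3 wins 4–3.
Concept 3 vs Echo: 1+2 = 3 for Concept 3, 4 for Echo — Echo by 4–3.
Concept 3 vs Model S2: 2 to 5, Model S2.
Concept 3 vs Model U: Concept 3 preferred on 2 ballots; Model U wins 5–2.
Model W vs Echo: Model W is ranked higher on 3+1+2 = 6 ballots, Echo on 1. Model W wins 6–1.
Model W vs Model S2: 5 to 2, Model W.
Model W vs Model U: Model W preferred on 3+2 = 5 ballots; Model W wins 5–2.
Echo vs Model S2: 3 to 4, Model S2.
Echo vs Model U: 3 for Echo, 4 for Model U — Model U by 4–3.
Model S2 vs Model U: 1+2 = 3 for Model S2, 4 for Model U — Model U by 4–3.
Each design drops at least one matchup (Concept 3 loses to Echo; Model W loses to Concept 3; Echo loses to Model W; Model S2 loses to Model W; Model U loses to Model W); the cycle Concept 3 → Model W → Echo → Concept 3 rules out a Condorcet winner.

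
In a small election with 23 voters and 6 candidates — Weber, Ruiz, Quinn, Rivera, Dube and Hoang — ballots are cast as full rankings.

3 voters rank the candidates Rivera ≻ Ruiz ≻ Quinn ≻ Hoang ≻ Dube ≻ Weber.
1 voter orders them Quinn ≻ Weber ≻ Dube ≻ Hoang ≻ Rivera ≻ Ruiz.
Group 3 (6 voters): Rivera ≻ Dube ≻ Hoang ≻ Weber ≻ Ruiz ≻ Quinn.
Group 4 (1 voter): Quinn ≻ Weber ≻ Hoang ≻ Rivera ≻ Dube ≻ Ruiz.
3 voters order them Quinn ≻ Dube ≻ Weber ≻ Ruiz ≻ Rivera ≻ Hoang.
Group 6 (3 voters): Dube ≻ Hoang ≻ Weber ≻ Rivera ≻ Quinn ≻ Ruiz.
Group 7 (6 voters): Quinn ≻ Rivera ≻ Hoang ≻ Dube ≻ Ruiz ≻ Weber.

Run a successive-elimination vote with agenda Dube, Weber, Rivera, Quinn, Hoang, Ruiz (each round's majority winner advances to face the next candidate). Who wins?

Rivera

Round 1: Dube vs Weber — 21–2, Dube advances.
Round 2: Dube vs Rivera — 7–16, Rivera advances.
Round 3: Rivera vs Quinn — 12–11, Rivera advances.
Round 4: Rivera vs Hoang — 18–5, Rivera advances.
Round 5: Rivera vs Ruiz — 20–3, Rivera advances.
The agenda winner is Rivera.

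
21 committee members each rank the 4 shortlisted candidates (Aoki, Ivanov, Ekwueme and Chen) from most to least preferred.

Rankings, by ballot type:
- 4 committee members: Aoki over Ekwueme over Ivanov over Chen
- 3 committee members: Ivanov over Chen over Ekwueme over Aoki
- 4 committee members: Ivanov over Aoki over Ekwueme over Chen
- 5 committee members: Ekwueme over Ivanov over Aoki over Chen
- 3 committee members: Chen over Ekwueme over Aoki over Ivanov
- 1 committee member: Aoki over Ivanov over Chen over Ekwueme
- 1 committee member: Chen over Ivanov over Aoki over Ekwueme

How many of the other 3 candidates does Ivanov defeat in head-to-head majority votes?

2

Ivanov against each rival (21 committee members):
Ivanov vs Aoki: Ivanov is ranked higher on 3+4+5+1 = 13 ballots, Aoki on 8. Ivanov wins 13–8.
Ivanov vs Ekwueme: 9 to 12, Ekwueme.
Ivanov vs Chen: Ivanov is ranked higher on 4+3+4+5+1 = 17 ballots, Chen on 4. Ivanov wins 17–4.
Ivanov beats Aoki, Chen; loses to Ekwueme — 2 pairwise wins.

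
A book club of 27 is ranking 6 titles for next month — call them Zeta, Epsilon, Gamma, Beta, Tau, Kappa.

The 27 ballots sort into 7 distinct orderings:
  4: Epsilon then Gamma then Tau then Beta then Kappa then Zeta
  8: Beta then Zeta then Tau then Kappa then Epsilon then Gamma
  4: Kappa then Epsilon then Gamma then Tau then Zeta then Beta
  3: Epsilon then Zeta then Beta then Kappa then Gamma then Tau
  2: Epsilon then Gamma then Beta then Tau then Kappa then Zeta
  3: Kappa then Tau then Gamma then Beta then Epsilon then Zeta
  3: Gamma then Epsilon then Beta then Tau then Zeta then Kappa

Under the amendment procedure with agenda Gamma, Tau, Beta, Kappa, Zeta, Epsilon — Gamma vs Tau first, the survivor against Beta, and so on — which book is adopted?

Round 1: Gamma vs Tau — 16–11, Gamma advances.
Round 2: Gamma vs Beta — 16–11, Gamma advances.
Round 3: Gamma vs Kappa — 9–18, Kappa advances.
Round 4: Kappa vs Zeta — 13–14, Zeta advances.
Round 5: Zeta vs Epsilon — 8–19, Epsilon advances.
The agenda winner is Epsilon.

Epsilon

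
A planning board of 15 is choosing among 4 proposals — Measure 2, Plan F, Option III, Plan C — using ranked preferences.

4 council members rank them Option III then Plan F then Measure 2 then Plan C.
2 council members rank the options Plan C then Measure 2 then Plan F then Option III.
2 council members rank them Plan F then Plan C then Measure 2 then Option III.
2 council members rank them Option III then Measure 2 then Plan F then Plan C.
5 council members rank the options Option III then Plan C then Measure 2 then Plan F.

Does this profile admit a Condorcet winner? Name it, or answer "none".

Head-to-head results (15 council members):
Measure 2 vs Plan F: Measure 2 preferred on 2+2+5 = 9 ballots; Measure 2 wins 9–6.
Measure 2 vs Option III: Option III wins 11–4.
Measure 2 vs Plan C: 4+2 = 6 for Measure 2, 9 for Plan C — Plan C by 9–6.
Plan F–Option III: Option III 11–4.
Plan F vs Plan C: 4+2+2 = 8 for Plan F, 7 for Plan C — Plan F by 8–7.
Option III–Plan C: Option III 11–4.
Only Option III has no losses; Option III is the Condorcet winner.

Option III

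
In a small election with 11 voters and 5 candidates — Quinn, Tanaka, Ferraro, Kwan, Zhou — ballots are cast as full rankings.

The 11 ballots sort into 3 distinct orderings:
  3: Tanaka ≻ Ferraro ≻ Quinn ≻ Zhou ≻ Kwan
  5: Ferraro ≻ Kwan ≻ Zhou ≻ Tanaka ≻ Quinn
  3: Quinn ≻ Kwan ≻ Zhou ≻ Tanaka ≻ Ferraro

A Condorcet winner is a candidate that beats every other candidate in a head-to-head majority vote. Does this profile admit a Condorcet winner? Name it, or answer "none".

none

Head-to-head results (11 voters):
Quinn vs Tanaka: Tanaka, 8–3.
Quinn–Ferraro: Ferraro 8–3.
Quinn vs Kwan: Quinn, 6–5.
Quinn vs Zhou: Quinn wins 6–5.
Tanaka vs Ferraro: Tanaka wins 6–5.
Tanaka vs Kwan: Kwan wins 8–3.
Tanaka–Zhou: Zhou 8–3.
Ferraro vs Kwan: Ferraro, 8–3.
Ferraro vs Zhou: Ferraro wins 8–3.
Kwan vs Zhou: Kwan wins 8–3.
No candidate is unbeaten: Quinn loses to Tanaka; Tanaka loses to Kwan; Ferraro loses to Tanaka; Kwan loses to Quinn; Zhou loses to Quinn. In particular Quinn beats Kwan beats Tanaka beats Quinn is a majority cycle — no Condorcet winner exists.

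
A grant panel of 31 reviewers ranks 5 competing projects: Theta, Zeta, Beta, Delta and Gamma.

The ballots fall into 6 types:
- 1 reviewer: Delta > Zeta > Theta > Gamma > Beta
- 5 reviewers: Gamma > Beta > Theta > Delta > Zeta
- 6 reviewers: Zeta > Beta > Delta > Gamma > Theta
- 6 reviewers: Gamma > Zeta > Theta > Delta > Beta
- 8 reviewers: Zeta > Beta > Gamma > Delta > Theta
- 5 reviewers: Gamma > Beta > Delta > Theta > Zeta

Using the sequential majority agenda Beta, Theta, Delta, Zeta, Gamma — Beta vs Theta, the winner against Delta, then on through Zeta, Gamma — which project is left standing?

Round 1: Beta vs Theta — 24–7, Beta advances.
Round 2: Beta vs Delta — 24–7, Beta advances.
Round 3: Beta vs Zeta — 10–21, Zeta advances.
Round 4: Zeta vs Gamma — 15–16, Gamma advances.
The agenda winner is Gamma.

Gamma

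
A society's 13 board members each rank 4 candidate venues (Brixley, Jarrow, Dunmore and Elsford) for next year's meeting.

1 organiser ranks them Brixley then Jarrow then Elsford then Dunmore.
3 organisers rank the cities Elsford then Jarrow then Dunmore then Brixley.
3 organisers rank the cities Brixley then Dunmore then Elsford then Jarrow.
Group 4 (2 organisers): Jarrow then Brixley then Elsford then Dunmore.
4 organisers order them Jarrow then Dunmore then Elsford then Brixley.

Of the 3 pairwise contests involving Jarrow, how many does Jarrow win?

Jarrow against each rival (13 organisers):
Jarrow vs Brixley: Jarrow is ranked higher on 3+2+4 = 9 ballots, Brixley on 4. Jarrow wins 9–4.
Jarrow vs Dunmore: Jarrow wins 10–3.
Jarrow vs Elsford: Jarrow, 7–6.
Jarrow beats Brixley, Dunmore, Elsford — 3 pairwise wins.

3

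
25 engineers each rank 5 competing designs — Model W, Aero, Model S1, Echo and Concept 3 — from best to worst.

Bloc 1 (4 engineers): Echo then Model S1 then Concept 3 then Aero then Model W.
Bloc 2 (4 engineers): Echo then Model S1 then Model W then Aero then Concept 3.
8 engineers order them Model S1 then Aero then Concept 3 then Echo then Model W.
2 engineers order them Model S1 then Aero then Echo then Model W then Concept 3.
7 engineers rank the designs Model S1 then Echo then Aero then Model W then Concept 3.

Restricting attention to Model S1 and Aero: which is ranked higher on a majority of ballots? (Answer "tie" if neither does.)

Ballots ranking Model S1 above Aero: 4 + 4 + 8 + 2 + 7 = 25.
Ballots ranking Aero above Model S1: 25 − 25 = 0.
Model S1 wins the head-to-head 25–0.

Model S1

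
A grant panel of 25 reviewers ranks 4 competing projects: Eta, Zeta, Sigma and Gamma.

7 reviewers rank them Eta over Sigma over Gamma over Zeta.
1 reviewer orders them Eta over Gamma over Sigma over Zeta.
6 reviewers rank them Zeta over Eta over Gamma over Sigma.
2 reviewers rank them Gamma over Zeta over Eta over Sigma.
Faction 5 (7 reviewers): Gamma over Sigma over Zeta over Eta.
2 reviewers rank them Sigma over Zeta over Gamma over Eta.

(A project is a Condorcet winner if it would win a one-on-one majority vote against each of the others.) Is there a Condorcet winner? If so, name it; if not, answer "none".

Check each pair by majority over 25 ballots:
Eta–Zeta: Zeta 17–8.
Eta vs Sigma: 7+1+6+2 = 16 for Eta, 9 for Sigma — Eta by 16–9.
Eta–Gamma: Eta 14–11.
Zeta vs Sigma: Zeta is ranked higher on 6+2 = 8 ballots, Sigma on 17. Sigma wins 17–8.
Zeta vs Gamma: Zeta is ranked higher on 6+2 = 8 ballots, Gamma on 17. Gamma wins 17–8.
Sigma vs Gamma: Gamma, 16–9.
Every project loses at least once (Eta loses to Zeta; Zeta loses to Sigma; Sigma loses to Eta; Gamma loses to Eta). The majority relation contains the cycle Eta beats Sigma beats Zeta beats Eta, so there is no Condorcet winner.

none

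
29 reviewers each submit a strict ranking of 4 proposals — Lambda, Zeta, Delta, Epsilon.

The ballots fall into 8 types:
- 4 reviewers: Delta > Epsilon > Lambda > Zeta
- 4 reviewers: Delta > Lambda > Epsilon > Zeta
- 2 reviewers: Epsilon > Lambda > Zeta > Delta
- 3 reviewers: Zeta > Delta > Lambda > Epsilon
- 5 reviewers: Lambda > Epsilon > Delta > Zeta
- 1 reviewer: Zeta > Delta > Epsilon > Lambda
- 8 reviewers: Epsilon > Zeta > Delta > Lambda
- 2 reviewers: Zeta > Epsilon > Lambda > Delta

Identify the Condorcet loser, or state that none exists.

Pairwise majorities:
Lambda–Zeta: Lambda 15–14.
Lambda–Delta: Delta 20–9.
Lambda–Epsilon: Epsilon 17–12.
Zeta vs Delta: 16 to 13, Zeta.
Zeta vs Epsilon: Epsilon wins 23–6.
Delta–Epsilon: Epsilon 17–12.
No project is winless: Lambda beats Zeta; Zeta beats Delta; Delta beats Lambda; Epsilon beats Lambda. There is no Condorcet loser.

none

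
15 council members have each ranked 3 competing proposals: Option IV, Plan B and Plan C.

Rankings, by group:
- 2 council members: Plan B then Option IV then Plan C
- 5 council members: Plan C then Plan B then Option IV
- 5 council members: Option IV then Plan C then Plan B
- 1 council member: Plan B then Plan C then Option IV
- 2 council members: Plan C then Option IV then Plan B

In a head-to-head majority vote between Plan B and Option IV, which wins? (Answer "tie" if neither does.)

Ballots ranking Plan B above Option IV: 2 + 5 + 1 = 8.
Ballots ranking Option IV above Plan B: 15 − 8 = 7.
Plan B wins the head-to-head 8–7.

Plan B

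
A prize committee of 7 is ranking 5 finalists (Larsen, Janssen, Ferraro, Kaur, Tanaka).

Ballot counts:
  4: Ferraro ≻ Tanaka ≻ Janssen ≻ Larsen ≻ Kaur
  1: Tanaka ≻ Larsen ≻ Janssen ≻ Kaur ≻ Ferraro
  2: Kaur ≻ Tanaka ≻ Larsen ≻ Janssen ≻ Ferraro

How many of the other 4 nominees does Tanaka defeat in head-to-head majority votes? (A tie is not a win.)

Tanaka against each rival (7 jurors):
Tanaka vs Larsen: Tanaka preferred on 4+1+2 = 7 ballots; Tanaka wins 7–0.
Tanaka vs Janssen: Tanaka is ranked higher on 4+1+2 = 7 ballots, Janssen on 0. Tanaka wins 7–0.
Tanaka vs Ferraro: 3 to 4, Ferraro.
Tanaka vs Kaur: 5 to 2, Tanaka.
Tanaka beats Larsen, Janssen, Kaur; loses to Ferraro — 3 pairwise wins.

3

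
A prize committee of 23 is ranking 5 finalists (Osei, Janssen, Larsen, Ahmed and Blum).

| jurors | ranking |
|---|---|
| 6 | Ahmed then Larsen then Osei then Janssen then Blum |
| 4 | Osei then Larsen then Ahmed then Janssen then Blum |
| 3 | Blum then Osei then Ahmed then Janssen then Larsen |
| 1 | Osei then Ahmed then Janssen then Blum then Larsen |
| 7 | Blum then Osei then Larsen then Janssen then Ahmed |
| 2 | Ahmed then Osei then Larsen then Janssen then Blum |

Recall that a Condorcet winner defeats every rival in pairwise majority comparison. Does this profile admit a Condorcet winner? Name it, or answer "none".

Osei

Head-to-head results (23 jurors):
Osei vs Janssen: Osei wins 23–0.
Osei vs Larsen: Osei, 17–6.
Osei–Ahmed: Osei 15–8.
Osei vs Blum: Osei, 13–10.
Janssen vs Larsen: Larsen wins 19–4.
Janssen–Ahmed: Ahmed 16–7.
Janssen vs Blum: Janssen, 13–10.
Larsen vs Ahmed: Ahmed, 12–11.
Larsen–Blum: Larsen 12–11.
Ahmed vs Blum: Ahmed, 13–10.
Osei wins every pairwise contest, so Osei is the Condorcet winner.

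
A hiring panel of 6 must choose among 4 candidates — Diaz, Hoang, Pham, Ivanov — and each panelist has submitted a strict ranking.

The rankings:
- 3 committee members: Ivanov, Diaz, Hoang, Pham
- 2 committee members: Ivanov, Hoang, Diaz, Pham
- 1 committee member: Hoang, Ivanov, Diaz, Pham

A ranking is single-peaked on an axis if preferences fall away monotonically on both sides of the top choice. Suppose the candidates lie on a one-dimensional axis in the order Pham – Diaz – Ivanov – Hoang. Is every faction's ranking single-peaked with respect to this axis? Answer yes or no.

yes

Axis positions: Pham=1, Diaz=2, Ivanov=3, Hoang=4.
Faction 1 (peak Ivanov at position 3): ranking walks positions 3-2-4-1, expanding outward from the peak — single-peaked.
Faction 2 (peak Ivanov at position 3): ranking walks positions 3-4-2-1, expanding outward from the peak — single-peaked.
Faction 3 (peak Hoang at position 4): ranking walks positions 4-3-2-1, expanding outward from the peak — single-peaked.
Every ranking is single-peaked on this axis.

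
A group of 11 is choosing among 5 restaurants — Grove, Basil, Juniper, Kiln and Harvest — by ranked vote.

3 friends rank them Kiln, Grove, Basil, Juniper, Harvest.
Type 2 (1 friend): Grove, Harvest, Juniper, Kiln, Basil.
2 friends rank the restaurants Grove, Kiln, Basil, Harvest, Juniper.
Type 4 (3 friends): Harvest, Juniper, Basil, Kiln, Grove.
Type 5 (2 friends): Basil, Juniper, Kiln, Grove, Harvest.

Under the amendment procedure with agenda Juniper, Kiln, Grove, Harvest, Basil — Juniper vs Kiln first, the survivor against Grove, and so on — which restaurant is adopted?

Grove

Round 1: Juniper vs Kiln — 6–5, Juniper advances.
Round 2: Juniper vs Grove — 5–6, Grove advances.
Round 3: Grove vs Harvest — 8–3, Grove advances.
Round 4: Grove vs Basil — 6–5, Grove advances.
The agenda winner is Grove.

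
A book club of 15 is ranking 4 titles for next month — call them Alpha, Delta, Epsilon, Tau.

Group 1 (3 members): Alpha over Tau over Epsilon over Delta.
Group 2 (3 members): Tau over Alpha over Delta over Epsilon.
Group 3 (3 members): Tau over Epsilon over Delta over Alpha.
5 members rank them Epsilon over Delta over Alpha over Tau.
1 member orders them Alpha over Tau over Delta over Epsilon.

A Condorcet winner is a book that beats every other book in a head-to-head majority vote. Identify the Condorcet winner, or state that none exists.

Head-to-head results (15 members):
Alpha vs Delta: 3+3+1 = 7 for Alpha, 8 for Delta — Delta by 8–7.
Alpha vs Epsilon: Alpha preferred on 3+3+1 = 7 ballots; Epsilon wins 8–7.
Alpha vs Tau: Alpha preferred on 3+5+1 = 9 ballots; Alpha wins 9–6.
Delta vs Epsilon: 4 to 11, Epsilon.
Delta vs Tau: 5 for Delta, 10 for Tau — Tau by 10–5.
Epsilon vs Tau: Epsilon preferred on 5 ballots; Tau wins 10–5.
Every book loses at least once (Alpha loses to Delta; Delta loses to Epsilon; Epsilon loses to Tau; Tau loses to Alpha). The majority relation contains the cycle Alpha → Tau → Delta → Alpha, so there is no Condorcet winner.

none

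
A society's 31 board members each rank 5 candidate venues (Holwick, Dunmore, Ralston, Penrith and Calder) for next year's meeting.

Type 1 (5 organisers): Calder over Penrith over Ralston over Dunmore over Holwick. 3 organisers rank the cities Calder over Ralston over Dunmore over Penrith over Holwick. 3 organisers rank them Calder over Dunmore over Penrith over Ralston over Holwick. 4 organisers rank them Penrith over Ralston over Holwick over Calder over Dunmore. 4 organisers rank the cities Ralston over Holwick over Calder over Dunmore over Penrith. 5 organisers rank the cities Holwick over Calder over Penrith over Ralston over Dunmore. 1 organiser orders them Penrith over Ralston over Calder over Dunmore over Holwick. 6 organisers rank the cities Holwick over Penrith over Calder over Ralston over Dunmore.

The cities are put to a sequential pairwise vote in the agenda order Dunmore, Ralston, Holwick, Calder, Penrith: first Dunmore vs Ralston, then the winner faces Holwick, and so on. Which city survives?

Calder

Round 1: Dunmore vs Ralston — 3–28, Ralston advances.
Round 2: Ralston vs Holwick — 20–11, Ralston advances.
Round 3: Ralston vs Calder — 9–22, Calder advances.
Round 4: Calder vs Penrith — 20–11, Calder advances.
The agenda winner is Calder.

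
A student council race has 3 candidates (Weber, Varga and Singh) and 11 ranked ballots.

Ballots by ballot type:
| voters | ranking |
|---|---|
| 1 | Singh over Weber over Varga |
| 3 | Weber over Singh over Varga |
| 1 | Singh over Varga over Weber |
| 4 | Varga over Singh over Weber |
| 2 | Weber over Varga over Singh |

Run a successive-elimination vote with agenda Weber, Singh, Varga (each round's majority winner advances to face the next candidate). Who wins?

Varga

Round 1: Weber vs Singh — 5–6, Singh advances.
Round 2: Singh vs Varga — 5–6, Varga advances.
The agenda winner is Varga.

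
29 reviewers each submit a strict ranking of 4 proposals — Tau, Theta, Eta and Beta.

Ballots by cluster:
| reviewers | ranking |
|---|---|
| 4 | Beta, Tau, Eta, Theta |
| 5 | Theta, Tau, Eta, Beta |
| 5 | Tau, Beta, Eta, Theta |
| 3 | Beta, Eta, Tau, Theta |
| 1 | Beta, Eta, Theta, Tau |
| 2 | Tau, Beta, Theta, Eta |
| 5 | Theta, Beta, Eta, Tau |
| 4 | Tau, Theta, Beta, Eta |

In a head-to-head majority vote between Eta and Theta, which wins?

Theta

Ballots ranking Eta above Theta: 4 + 5 + 3 + 1 = 13.
Ballots ranking Theta above Eta: 29 − 13 = 16.
Theta wins the head-to-head 16–13.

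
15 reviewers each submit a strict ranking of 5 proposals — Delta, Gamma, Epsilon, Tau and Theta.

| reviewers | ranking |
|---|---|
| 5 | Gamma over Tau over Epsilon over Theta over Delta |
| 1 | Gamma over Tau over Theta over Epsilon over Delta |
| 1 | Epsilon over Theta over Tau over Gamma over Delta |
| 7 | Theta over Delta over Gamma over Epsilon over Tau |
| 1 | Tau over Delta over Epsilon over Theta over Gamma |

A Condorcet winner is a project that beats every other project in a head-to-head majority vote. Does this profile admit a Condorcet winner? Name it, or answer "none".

Pairwise majorities:
Delta vs Gamma: Delta, 8–7.
Delta vs Epsilon: Delta wins 8–7.
Delta vs Tau: Delta is ranked higher on 7 ballots, Tau on 8. Tau wins 8–7.
Delta vs Theta: 1 to 14, Theta.
Gamma vs Epsilon: Gamma preferred on 5+1+7 = 13 ballots; Gamma wins 13–2.
Gamma vs Tau: 5+1+7 = 13 for Gamma, 2 for Tau — Gamma by 13–2.
Gamma vs Theta: Theta wins 9–6.
Epsilon–Tau: Epsilon 8–7.
Epsilon vs Theta: 7 to 8, Theta.
Tau vs Theta: Theta wins 8–7.
Theta defeats every rival head-to-head and is the Condorcet winner.

Theta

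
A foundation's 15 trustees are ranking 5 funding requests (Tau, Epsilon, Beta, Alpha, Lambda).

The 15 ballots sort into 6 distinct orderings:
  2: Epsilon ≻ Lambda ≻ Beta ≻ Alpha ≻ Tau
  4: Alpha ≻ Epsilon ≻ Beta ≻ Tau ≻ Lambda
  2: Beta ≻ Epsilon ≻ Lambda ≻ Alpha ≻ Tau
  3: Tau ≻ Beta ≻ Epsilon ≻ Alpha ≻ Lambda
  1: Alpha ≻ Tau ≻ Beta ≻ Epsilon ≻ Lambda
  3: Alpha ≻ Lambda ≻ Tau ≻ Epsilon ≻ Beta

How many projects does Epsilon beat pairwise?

3

Epsilon against each rival (15 reviewers):
Epsilon vs Tau: Epsilon preferred on 2+4+2 = 8 ballots; Epsilon wins 8–7.
Epsilon vs Beta: Epsilon, 9–6.
Epsilon vs Alpha: 7 to 8, Alpha.
Epsilon vs Lambda: Epsilon is ranked higher on 2+4+2+3+1 = 12 ballots, Lambda on 3. Epsilon wins 12–3.
Epsilon beats Tau, Beta, Lambda; loses to Alpha — 3 pairwise wins.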